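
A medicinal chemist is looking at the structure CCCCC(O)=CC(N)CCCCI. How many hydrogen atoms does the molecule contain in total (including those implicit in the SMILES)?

22

Walk through each heavy atom and fill implicit hydrogens from standard valence (C 4, N 3, O 2, S 2, halogen 1):
  atom 1: C, bond orders sum to 1 (valence 4) → 3 H
  atom 2: C, bond orders sum to 2 (valence 4) → 2 H
  atom 3: C, bond orders sum to 2 (valence 4) → 2 H
  atom 4: C, bond orders sum to 2 (valence 4) → 2 H
  atom 5: C, bond orders sum to 4 (valence 4) → 0 H
  atom 6: O, bond orders sum to 1 (valence 2) → 1 H
  atom 7: C, bond orders sum to 3 (valence 4) → 1 H
  atom 8: C, bond orders sum to 3 (valence 4) → 1 H
  atom 9: N, bond orders sum to 1 (valence 3) → 2 H
  atom 10: C, bond orders sum to 2 (valence 4) → 2 H
  atom 11: C, bond orders sum to 2 (valence 4) → 2 H
  atom 12: C, bond orders sum to 2 (valence 4) → 2 H
  atom 13: C, bond orders sum to 2 (valence 4) → 2 H
  atom 14: I (halogen, monovalent) → 0 H
Total hydrogens: 22.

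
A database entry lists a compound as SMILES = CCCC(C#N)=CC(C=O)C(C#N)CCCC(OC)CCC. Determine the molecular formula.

Walk through each heavy atom and fill implicit hydrogens from standard valence (C 4, N 3, O 2, S 2, halogen 1):
  atom 1: C, bond orders sum to 1 (valence 4) → 3 H
  atom 2: C, bond orders sum to 2 (valence 4) → 2 H
  atom 3: C, bond orders sum to 2 (valence 4) → 2 H
  atom 4: C, bond orders sum to 4 (valence 4) → 0 H
  atom 5: C, bond orders sum to 4 (valence 4) → 0 H
  atom 6: N, bond orders sum to 3 (valence 3) → 0 H
  atom 7: C, bond orders sum to 3 (valence 4) → 1 H
  atom 8: C, bond orders sum to 3 (valence 4) → 1 H
  atom 9: C, bond orders sum to 3 (valence 4) → 1 H
  atom 10: O, bond orders sum to 2 (valence 2) → 0 H
  atom 11: C, bond orders sum to 3 (valence 4) → 1 H
  atom 12: C, bond orders sum to 4 (valence 4) → 0 H
  atom 13: N, bond orders sum to 3 (valence 3) → 0 H
  atom 14: C, bond orders sum to 2 (valence 4) → 2 H
  atom 15: C, bond orders sum to 2 (valence 4) → 2 H
  atom 16: C, bond orders sum to 2 (valence 4) → 2 H
  atom 17: C, bond orders sum to 3 (valence 4) → 1 H
  atom 18: O, bond orders sum to 2 (valence 2) → 0 H
  atom 19: C, bond orders sum to 1 (valence 4) → 3 H
  atom 20: C, bond orders sum to 2 (valence 4) → 2 H
  atom 21: C, bond orders sum to 2 (valence 4) → 2 H
  atom 22: C, bond orders sum to 1 (valence 4) → 3 H
Totals → C:18, H:28, N:2, O:2.

C18H28N2O2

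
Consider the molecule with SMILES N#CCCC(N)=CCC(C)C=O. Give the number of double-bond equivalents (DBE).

4

Molecular formula: C9H14N2O.
DoU = (2C + 2 + N − H − X) / 2, where X is the halogen count and O/S are ignored.
    = (2·9 + 2 + 2 − 14 − 0) / 2 = 8 / 2 = 4.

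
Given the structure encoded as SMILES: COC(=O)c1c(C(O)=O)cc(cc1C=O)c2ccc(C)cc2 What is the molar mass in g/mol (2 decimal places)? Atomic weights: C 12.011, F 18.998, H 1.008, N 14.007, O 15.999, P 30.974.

First, the molecular formula is C17H14O5 (counting implicit H from valence).
  C: 17 × 12.011 = 204.187
  H: 14 × 1.008 = 14.112
  O: 5 × 15.999 = 79.995
Sum: 17×12.011 + 14×1.008 + 5×15.999 = 298.294 → 298.29 g/mol.

298.29 g/mol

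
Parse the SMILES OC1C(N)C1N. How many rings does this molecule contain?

1

In SMILES, each pair of matching ring-closure digits denotes one ring-closing bond; the number of such bonds equals the number of independent rings.
Ring-closure bonds here: 1.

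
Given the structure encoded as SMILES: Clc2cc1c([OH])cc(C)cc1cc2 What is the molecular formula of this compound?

C11H9ClO

Walk through each heavy atom and fill implicit hydrogens from standard valence (C 4, N 3, O 2, S 2, halogen 1); for lowercase aromatic atoms, an aromatic c carries 1 H when it has two neighbours and 0 H with three, and aromatic n carries 0 H:
  atom 1: Cl (halogen, monovalent) → 0 H
  atom 2: aromatic c, 3 neighbours → 0 H
  atom 3: aromatic c, 2 neighbours → 1 H
  atom 4: aromatic c, 3 neighbours → 0 H
  atom 5: aromatic c, 3 neighbours → 0 H
  atom 6: O with explicit H count 1
  atom 7: aromatic c, 2 neighbours → 1 H
  atom 8: aromatic c, 3 neighbours → 0 H
  atom 9: C, bond orders sum to 1 (valence 4) → 3 H
  atom 10: aromatic c, 2 neighbours → 1 H
  atom 11: aromatic c, 3 neighbours → 0 H
  atom 12: aromatic c, 2 neighbours → 1 H
  atom 13: aromatic c, 2 neighbours → 1 H
Totals → C:11, H:9, Cl:1, O:1.
In Hill order: C11H9ClO.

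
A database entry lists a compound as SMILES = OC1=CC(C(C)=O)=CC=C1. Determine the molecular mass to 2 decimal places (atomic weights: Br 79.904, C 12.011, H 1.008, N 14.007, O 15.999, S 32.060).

136.15 g/mol

First, the molecular formula is C8H8O2 (counting implicit H from valence).
  C: 8 × 12.011 = 96.088
  H: 8 × 1.008 = 8.064
  O: 2 × 15.999 = 31.998
Sum: 8×12.011 + 8×1.008 + 2×15.999 = 136.150 → 136.15 g/mol.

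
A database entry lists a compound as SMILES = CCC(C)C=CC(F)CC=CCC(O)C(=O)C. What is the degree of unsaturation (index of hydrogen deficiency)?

Molecular formula: C14H23FO2.
DoU = (2C + 2 + N − H − X) / 2, where X is the halogen count and O/S are ignored.
    = (2·14 + 2 + 0 − 23 − 1) / 2 = 6 / 2 = 3.

3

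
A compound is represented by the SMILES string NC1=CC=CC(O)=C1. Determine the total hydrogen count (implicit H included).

Walk through each heavy atom and fill implicit hydrogens from standard valence (C 4, N 3, O 2, S 2, halogen 1):
  atom 1: N, bond orders sum to 1 (valence 3) → 2 H
  atom 2: C, bond orders sum to 4 (valence 4) → 0 H
  atom 3: C, bond orders sum to 3 (valence 4) → 1 H
  atom 4: C, bond orders sum to 3 (valence 4) → 1 H
  atom 5: C, bond orders sum to 3 (valence 4) → 1 H
  atom 6: C, bond orders sum to 4 (valence 4) → 0 H
  atom 7: O, bond orders sum to 1 (valence 2) → 1 H
  atom 8: C, bond orders sum to 3 (valence 4) → 1 H
Total hydrogens: 7.

7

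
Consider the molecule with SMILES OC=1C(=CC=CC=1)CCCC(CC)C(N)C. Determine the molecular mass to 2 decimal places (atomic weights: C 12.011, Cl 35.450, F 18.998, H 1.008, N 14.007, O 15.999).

221.34 g/mol

First, the molecular formula is C14H23NO (counting implicit H from valence).
  C: 14 × 12.011 = 168.154
  H: 23 × 1.008 = 23.184
  N: 1 × 14.007 = 14.007
  O: 1 × 15.999 = 15.999
Sum: 14×12.011 + 23×1.008 + 1×14.007 + 1×15.999 = 221.344 → 221.34 g/mol.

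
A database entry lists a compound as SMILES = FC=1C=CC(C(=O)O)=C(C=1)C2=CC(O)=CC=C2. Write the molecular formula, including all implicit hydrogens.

Walk through each heavy atom and fill implicit hydrogens from standard valence (C 4, N 3, O 2, S 2, halogen 1):
  atom 1: F (halogen, monovalent) → 0 H
  atom 2: C, bond orders sum to 4 (valence 4) → 0 H
  atom 3: C, bond orders sum to 3 (valence 4) → 1 H
  atom 4: C, bond orders sum to 3 (valence 4) → 1 H
  atom 5: C, bond orders sum to 4 (valence 4) → 0 H
  atom 6: C, bond orders sum to 4 (valence 4) → 0 H
  atom 7: O, bond orders sum to 2 (valence 2) → 0 H
  atom 8: O, bond orders sum to 1 (valence 2) → 1 H
  atom 9: C, bond orders sum to 4 (valence 4) → 0 H
  atom 10: C, bond orders sum to 3 (valence 4) → 1 H
  atom 11: C, bond orders sum to 4 (valence 4) → 0 H
  atom 12: C, bond orders sum to 3 (valence 4) → 1 H
  atom 13: C, bond orders sum to 4 (valence 4) → 0 H
  atom 14: O, bond orders sum to 1 (valence 2) → 1 H
  atom 15: C, bond orders sum to 3 (valence 4) → 1 H
  atom 16: C, bond orders sum to 3 (valence 4) → 1 H
  atom 17: C, bond orders sum to 3 (valence 4) → 1 H
Totals → C:13, H:9, F:1, O:3.
In Hill order: C13H9FO3.

C13H9FO3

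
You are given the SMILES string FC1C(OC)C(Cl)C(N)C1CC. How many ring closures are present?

1

In SMILES, each pair of matching ring-closure digits denotes one ring-closing bond; the number of such bonds equals the number of independent rings.
Ring-closure bonds here: 1.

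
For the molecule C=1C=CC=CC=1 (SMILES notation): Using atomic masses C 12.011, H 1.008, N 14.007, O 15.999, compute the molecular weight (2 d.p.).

First, the molecular formula is C6H6 (counting implicit H from valence).
  C: 6 × 12.011 = 72.066
  H: 6 × 1.008 = 6.048
Sum: 6×12.011 + 6×1.008 = 78.114 → 78.11 g/mol.

78.11 g/mol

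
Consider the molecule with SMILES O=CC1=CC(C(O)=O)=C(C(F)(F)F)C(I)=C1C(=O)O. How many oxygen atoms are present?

5

Scan the SMILES for O atoms (remember two-letter symbols like Cl and Br are single atoms).
Oxygen count: 5.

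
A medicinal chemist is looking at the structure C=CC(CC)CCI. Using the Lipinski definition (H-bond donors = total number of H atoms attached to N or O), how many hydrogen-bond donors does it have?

0

Donors: find every N or O and count the H atoms it carries.
  (no N or O atoms present)
Lipinski HBD = 0.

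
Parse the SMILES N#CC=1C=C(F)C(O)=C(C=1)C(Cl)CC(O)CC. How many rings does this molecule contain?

In SMILES, each pair of matching ring-closure digits denotes one ring-closing bond; the number of such bonds equals the number of independent rings.
Ring-closure bonds here: 1.

1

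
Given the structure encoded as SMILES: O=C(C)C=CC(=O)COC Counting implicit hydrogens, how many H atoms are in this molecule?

10

Walk through each heavy atom and fill implicit hydrogens from standard valence (C 4, N 3, O 2, S 2, halogen 1):
  atom 1: O, bond orders sum to 2 (valence 2) → 0 H
  atom 2: C, bond orders sum to 4 (valence 4) → 0 H
  atom 3: C, bond orders sum to 1 (valence 4) → 3 H
  atom 4: C, bond orders sum to 3 (valence 4) → 1 H
  atom 5: C, bond orders sum to 3 (valence 4) → 1 H
  atom 6: C, bond orders sum to 4 (valence 4) → 0 H
  atom 7: O, bond orders sum to 2 (valence 2) → 0 H
  atom 8: C, bond orders sum to 2 (valence 4) → 2 H
  atom 9: O, bond orders sum to 2 (valence 2) → 0 H
  atom 10: C, bond orders sum to 1 (valence 4) → 3 H
Total hydrogens: 10.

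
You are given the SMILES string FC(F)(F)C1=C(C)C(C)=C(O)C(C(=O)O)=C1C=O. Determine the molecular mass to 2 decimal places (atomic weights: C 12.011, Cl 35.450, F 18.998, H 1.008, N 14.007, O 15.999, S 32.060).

262.18 g/mol

First, the molecular formula is C11H9F3O4 (counting implicit H from valence).
  C: 11 × 12.011 = 132.121
  F: 3 × 18.998 = 56.994
  H: 9 × 1.008 = 9.072
  O: 4 × 15.999 = 63.996
Sum: 11×12.011 + 3×18.998 + 9×1.008 + 4×15.999 = 262.183 → 262.18 g/mol.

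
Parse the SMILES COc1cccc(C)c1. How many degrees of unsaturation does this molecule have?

4

Molecular formula: C8H10O.
DoU = (2C + 2 + N − H − X) / 2, where X is the halogen count and O/S are ignored.
    = (2·8 + 2 + 0 − 10 − 0) / 2 = 8 / 2 = 4.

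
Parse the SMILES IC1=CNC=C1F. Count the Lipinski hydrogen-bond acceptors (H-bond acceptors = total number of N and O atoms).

1

N atoms: 1; O atoms: 0.
Lipinski HBA = 1 + 0 = 1.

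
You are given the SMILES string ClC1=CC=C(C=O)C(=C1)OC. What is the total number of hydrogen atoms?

Walk through each heavy atom and fill implicit hydrogens from standard valence (C 4, N 3, O 2, S 2, halogen 1):
  atom 1: Cl (halogen, monovalent) → 0 H
  atom 2: C, bond orders sum to 4 (valence 4) → 0 H
  atom 3: C, bond orders sum to 3 (valence 4) → 1 H
  atom 4: C, bond orders sum to 3 (valence 4) → 1 H
  atom 5: C, bond orders sum to 4 (valence 4) → 0 H
  atom 6: C, bond orders sum to 3 (valence 4) → 1 H
  atom 7: O, bond orders sum to 2 (valence 2) → 0 H
  atom 8: C, bond orders sum to 4 (valence 4) → 0 H
  atom 9: C, bond orders sum to 3 (valence 4) → 1 H
  atom 10: O, bond orders sum to 2 (valence 2) → 0 H
  atom 11: C, bond orders sum to 1 (valence 4) → 3 H
Total hydrogens: 7.

7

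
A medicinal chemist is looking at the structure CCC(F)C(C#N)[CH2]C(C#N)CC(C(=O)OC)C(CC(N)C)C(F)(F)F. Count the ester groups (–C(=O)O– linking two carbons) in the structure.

1

The ester motif appears at heavy-atom position 14 in the SMILES.
Other groups present: 2 nitrile, 1 primary amine.
Ester count: 1.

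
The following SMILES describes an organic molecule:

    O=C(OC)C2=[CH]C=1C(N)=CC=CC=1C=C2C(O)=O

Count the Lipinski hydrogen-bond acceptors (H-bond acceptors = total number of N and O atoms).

5

N atoms: 1; O atoms: 4.
Lipinski HBA = 1 + 4 = 5.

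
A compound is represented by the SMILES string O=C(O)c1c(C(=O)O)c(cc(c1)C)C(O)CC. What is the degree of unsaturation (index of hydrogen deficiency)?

6

Molecular formula: C12H14O5.
DoU = (2C + 2 + N − H − X) / 2, where X is the halogen count and O/S are ignored.
    = (2·12 + 2 + 0 − 14 − 0) / 2 = 12 / 2 = 6.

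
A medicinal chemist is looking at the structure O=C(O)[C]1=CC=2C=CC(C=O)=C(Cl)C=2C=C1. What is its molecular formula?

Walk through each heavy atom and fill implicit hydrogens from standard valence (C 4, N 3, O 2, S 2, halogen 1):
  atom 1: O, bond orders sum to 2 (valence 2) → 0 H
  atom 2: C, bond orders sum to 4 (valence 4) → 0 H
  atom 3: O, bond orders sum to 1 (valence 2) → 1 H
  atom 4: C with explicit H count 0
  atom 5: C, bond orders sum to 3 (valence 4) → 1 H
  atom 6: C, bond orders sum to 4 (valence 4) → 0 H
  atom 7: C, bond orders sum to 3 (valence 4) → 1 H
  atom 8: C, bond orders sum to 3 (valence 4) → 1 H
  atom 9: C, bond orders sum to 4 (valence 4) → 0 H
  atom 10: C, bond orders sum to 3 (valence 4) → 1 H
  atom 11: O, bond orders sum to 2 (valence 2) → 0 H
  atom 12: C, bond orders sum to 4 (valence 4) → 0 H
  atom 13: Cl (halogen, monovalent) → 0 H
  atom 14: C, bond orders sum to 4 (valence 4) → 0 H
  atom 15: C, bond orders sum to 3 (valence 4) → 1 H
  atom 16: C, bond orders sum to 3 (valence 4) → 1 H
Totals → C:12, H:7, Cl:1, O:3.
In Hill order: C12H7ClO3.

C12H7ClO3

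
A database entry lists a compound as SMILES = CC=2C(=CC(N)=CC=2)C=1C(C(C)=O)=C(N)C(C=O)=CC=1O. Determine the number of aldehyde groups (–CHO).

1

The aldehyde motif appears at heavy-atom position 17 in the SMILES.
Other groups present: 1 hydroxyl, 1 ketone, 2 primary amine.
Aldehyde count: 1.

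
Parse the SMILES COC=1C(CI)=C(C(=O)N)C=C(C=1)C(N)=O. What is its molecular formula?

Walk through each heavy atom and fill implicit hydrogens from standard valence (C 4, N 3, O 2, S 2, halogen 1):
  atom 1: C, bond orders sum to 1 (valence 4) → 3 H
  atom 2: O, bond orders sum to 2 (valence 2) → 0 H
  atom 3: C, bond orders sum to 4 (valence 4) → 0 H
  atom 4: C, bond orders sum to 4 (valence 4) → 0 H
  atom 5: C, bond orders sum to 2 (valence 4) → 2 H
  atom 6: I (halogen, monovalent) → 0 H
  atom 7: C, bond orders sum to 4 (valence 4) → 0 H
  atom 8: C, bond orders sum to 4 (valence 4) → 0 H
  atom 9: O, bond orders sum to 2 (valence 2) → 0 H
  atom 10: N, bond orders sum to 1 (valence 3) → 2 H
  atom 11: C, bond orders sum to 3 (valence 4) → 1 H
  atom 12: C, bond orders sum to 4 (valence 4) → 0 H
  atom 13: C, bond orders sum to 3 (valence 4) → 1 H
  atom 14: C, bond orders sum to 4 (valence 4) → 0 H
  atom 15: N, bond orders sum to 1 (valence 3) → 2 H
  atom 16: O, bond orders sum to 2 (valence 2) → 0 H
Totals → C:10, H:11, I:1, N:2, O:3.
In Hill order: C10H11IN2O3.

C10H11IN2O3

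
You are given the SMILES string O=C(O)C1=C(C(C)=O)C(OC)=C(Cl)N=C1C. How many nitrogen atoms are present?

1

Scan the SMILES for N atoms (remember two-letter symbols like Cl and Br are single atoms).
Nitrogen count: 1.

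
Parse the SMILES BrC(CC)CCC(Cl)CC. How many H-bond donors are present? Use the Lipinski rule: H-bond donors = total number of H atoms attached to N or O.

0

Donors: find every N or O and count the H atoms it carries.
  (no N or O atoms present)
Lipinski HBD = 0.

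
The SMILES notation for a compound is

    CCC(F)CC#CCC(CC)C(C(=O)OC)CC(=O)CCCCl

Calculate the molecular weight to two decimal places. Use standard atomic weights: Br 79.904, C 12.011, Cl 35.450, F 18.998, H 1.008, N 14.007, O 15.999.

346.87 g/mol

First, the molecular formula is C18H28ClFO3 (counting implicit H from valence).
  C: 18 × 12.011 = 216.198
  Cl: 1 × 35.450 = 35.450
  F: 1 × 18.998 = 18.998
  H: 28 × 1.008 = 28.224
  O: 3 × 15.999 = 47.997
Sum: 18×12.011 + 1×35.450 + 1×18.998 + 28×1.008 + 3×15.999 = 346.867 → 346.87 g/mol.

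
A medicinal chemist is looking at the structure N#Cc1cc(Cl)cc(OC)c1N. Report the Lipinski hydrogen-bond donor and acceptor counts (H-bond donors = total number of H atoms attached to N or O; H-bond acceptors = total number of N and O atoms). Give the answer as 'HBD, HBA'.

2, 3

Donors: find every N or O and count the H atoms it carries.
  atom 1 (N): bond orders sum to 3 → 0 H
  atom 9 (O): bond orders sum to 2 → 0 H
  atom 12 (N): bond orders sum to 1 → 2 H
Lipinski HBD = 2.
Acceptors: N atoms = 2, O atoms = 1 → HBA = 3.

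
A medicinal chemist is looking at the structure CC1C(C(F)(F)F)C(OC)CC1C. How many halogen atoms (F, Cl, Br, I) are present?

3

Halogen atoms appear at heavy-atom positions 5, 6, 7 (3×F).
Other groups present: 1 ether.
Halogen count: 3.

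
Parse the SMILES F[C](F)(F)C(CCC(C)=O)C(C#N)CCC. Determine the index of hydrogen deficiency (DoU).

3

Degree of unsaturation = (number of rings) + (number of π bonds).
Ring closures in the SMILES: 0.
π bonds: 1 double bond (each 1 DoU), 1 triple bond (each 2 DoU) → 3 DoU from unsaturation.
Total DoU = 0 + 3 = 3.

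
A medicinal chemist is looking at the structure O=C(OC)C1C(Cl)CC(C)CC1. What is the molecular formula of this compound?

C9H15ClO2

Walk through each heavy atom and fill implicit hydrogens from standard valence (C 4, N 3, O 2, S 2, halogen 1):
  atom 1: O, bond orders sum to 2 (valence 2) → 0 H
  atom 2: C, bond orders sum to 4 (valence 4) → 0 H
  atom 3: O, bond orders sum to 2 (valence 2) → 0 H
  atom 4: C, bond orders sum to 1 (valence 4) → 3 H
  atom 5: C, bond orders sum to 3 (valence 4) → 1 H
  atom 6: C, bond orders sum to 3 (valence 4) → 1 H
  atom 7: Cl (halogen, monovalent) → 0 H
  atom 8: C, bond orders sum to 2 (valence 4) → 2 H
  atom 9: C, bond orders sum to 3 (valence 4) → 1 H
  atom 10: C, bond orders sum to 1 (valence 4) → 3 H
  atom 11: C, bond orders sum to 2 (valence 4) → 2 H
  atom 12: C, bond orders sum to 2 (valence 4) → 2 H
Totals → C:9, H:15, Cl:1, O:2.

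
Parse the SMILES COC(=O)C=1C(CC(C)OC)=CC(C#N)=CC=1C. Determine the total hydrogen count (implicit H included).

Walk through each heavy atom and fill implicit hydrogens from standard valence (C 4, N 3, O 2, S 2, halogen 1):
  atom 1: C, bond orders sum to 1 (valence 4) → 3 H
  atom 2: O, bond orders sum to 2 (valence 2) → 0 H
  atom 3: C, bond orders sum to 4 (valence 4) → 0 H
  atom 4: O, bond orders sum to 2 (valence 2) → 0 H
  atom 5: C, bond orders sum to 4 (valence 4) → 0 H
  atom 6: C, bond orders sum to 4 (valence 4) → 0 H
  atom 7: C, bond orders sum to 2 (valence 4) → 2 H
  atom 8: C, bond orders sum to 3 (valence 4) → 1 H
  atom 9: C, bond orders sum to 1 (valence 4) → 3 H
  atom 10: O, bond orders sum to 2 (valence 2) → 0 H
  atom 11: C, bond orders sum to 1 (valence 4) → 3 H
  atom 12: C, bond orders sum to 3 (valence 4) → 1 H
  atom 13: C, bond orders sum to 4 (valence 4) → 0 H
  atom 14: C, bond orders sum to 4 (valence 4) → 0 H
  atom 15: N, bond orders sum to 3 (valence 3) → 0 H
  atom 16: C, bond orders sum to 3 (valence 4) → 1 H
  atom 17: C, bond orders sum to 4 (valence 4) → 0 H
  atom 18: C, bond orders sum to 1 (valence 4) → 3 H
Total hydrogens: 17.

17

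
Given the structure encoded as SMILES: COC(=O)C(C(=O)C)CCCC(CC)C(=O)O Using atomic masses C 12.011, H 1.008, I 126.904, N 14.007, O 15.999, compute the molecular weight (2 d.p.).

244.29 g/mol

First, the molecular formula is C12H20O5 (counting implicit H from valence).
  C: 12 × 12.011 = 144.132
  H: 20 × 1.008 = 20.160
  O: 5 × 15.999 = 79.995
Sum: 12×12.011 + 20×1.008 + 5×15.999 = 244.287 → 244.29 g/mol.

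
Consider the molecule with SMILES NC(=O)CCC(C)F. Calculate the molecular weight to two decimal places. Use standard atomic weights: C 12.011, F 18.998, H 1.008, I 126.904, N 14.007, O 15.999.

First, the molecular formula is C5H10FNO (counting implicit H from valence).
  C: 5 × 12.011 = 60.055
  F: 1 × 18.998 = 18.998
  H: 10 × 1.008 = 10.080
  N: 1 × 14.007 = 14.007
  O: 1 × 15.999 = 15.999
Sum: 5×12.011 + 1×18.998 + 10×1.008 + 1×14.007 + 1×15.999 = 119.139 → 119.14 g/mol.

119.14 g/mol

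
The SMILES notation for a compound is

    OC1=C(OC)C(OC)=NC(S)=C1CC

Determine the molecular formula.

C9H13NO3S

Walk through each heavy atom and fill implicit hydrogens from standard valence (C 4, N 3, O 2, S 2, halogen 1):
  atom 1: O, bond orders sum to 1 (valence 2) → 1 H
  atom 2: C, bond orders sum to 4 (valence 4) → 0 H
  atom 3: C, bond orders sum to 4 (valence 4) → 0 H
  atom 4: O, bond orders sum to 2 (valence 2) → 0 H
  atom 5: C, bond orders sum to 1 (valence 4) → 3 H
  atom 6: C, bond orders sum to 4 (valence 4) → 0 H
  atom 7: O, bond orders sum to 2 (valence 2) → 0 H
  atom 8: C, bond orders sum to 1 (valence 4) → 3 H
  atom 9: N, bond orders sum to 3 (valence 3) → 0 H
  atom 10: C, bond orders sum to 4 (valence 4) → 0 H
  atom 11: S, bond orders sum to 1 (valence 2) → 1 H
  atom 12: C, bond orders sum to 4 (valence 4) → 0 H
  atom 13: C, bond orders sum to 2 (valence 4) → 2 H
  atom 14: C, bond orders sum to 1 (valence 4) → 3 H
Totals → C:9, H:13, N:1, O:3, S:1.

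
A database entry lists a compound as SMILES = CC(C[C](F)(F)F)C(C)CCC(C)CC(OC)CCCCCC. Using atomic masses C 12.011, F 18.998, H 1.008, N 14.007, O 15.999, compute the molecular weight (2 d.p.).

338.50 g/mol

First, the molecular formula is C19H37F3O (counting implicit H from valence).
  C: 19 × 12.011 = 228.209
  F: 3 × 18.998 = 56.994
  H: 37 × 1.008 = 37.296
  O: 1 × 15.999 = 15.999
Sum: 19×12.011 + 3×18.998 + 37×1.008 + 1×15.999 = 338.498 → 338.50 g/mol.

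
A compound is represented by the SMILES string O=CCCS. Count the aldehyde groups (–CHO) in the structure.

1

The aldehyde motif appears at heavy-atom position 2 in the SMILES.
Other groups present: 1 thiol.
Aldehyde count: 1.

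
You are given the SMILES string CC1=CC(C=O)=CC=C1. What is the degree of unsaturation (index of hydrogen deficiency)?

5

Degree of unsaturation = (number of rings) + (number of π bonds).
Ring closures in the SMILES: 1.
π bonds: 4 double bonds (each 1 DoU) → 4 DoU from unsaturation.
Total DoU = 1 + 4 = 5.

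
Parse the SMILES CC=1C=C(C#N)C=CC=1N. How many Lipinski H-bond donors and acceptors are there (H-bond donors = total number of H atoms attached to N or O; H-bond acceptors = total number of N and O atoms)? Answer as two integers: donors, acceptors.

Donors: find every N or O and count the H atoms it carries.
  atom 6 (N): bond orders sum to 3 → 0 H
  atom 10 (N): bond orders sum to 1 → 2 H
Lipinski HBD = 2.
Acceptors: N atoms = 2, O atoms = 0 → HBA = 2.

2, 2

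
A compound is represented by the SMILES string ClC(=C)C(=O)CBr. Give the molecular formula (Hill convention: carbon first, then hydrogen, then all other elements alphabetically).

C4H4BrClO

Walk through each heavy atom and fill implicit hydrogens from standard valence (C 4, N 3, O 2, S 2, halogen 1):
  atom 1: Cl (halogen, monovalent) → 0 H
  atom 2: C, bond orders sum to 4 (valence 4) → 0 H
  atom 3: C, bond orders sum to 2 (valence 4) → 2 H
  atom 4: C, bond orders sum to 4 (valence 4) → 0 H
  atom 5: O, bond orders sum to 2 (valence 2) → 0 H
  atom 6: C, bond orders sum to 2 (valence 4) → 2 H
  atom 7: Br (halogen, monovalent) → 0 H
Totals → C:4, H:4, Br:1, Cl:1, O:1.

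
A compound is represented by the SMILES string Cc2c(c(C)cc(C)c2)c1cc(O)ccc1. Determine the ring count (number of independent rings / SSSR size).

2

In SMILES, each pair of matching ring-closure digits denotes one ring-closing bond; the number of such bonds equals the number of independent rings.
Ring-closure bonds here: 2.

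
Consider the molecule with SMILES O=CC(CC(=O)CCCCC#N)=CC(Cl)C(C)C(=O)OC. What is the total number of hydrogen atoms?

Walk through each heavy atom and fill implicit hydrogens from standard valence (C 4, N 3, O 2, S 2, halogen 1):
  atom 1: O, bond orders sum to 2 (valence 2) → 0 H
  atom 2: C, bond orders sum to 3 (valence 4) → 1 H
  atom 3: C, bond orders sum to 4 (valence 4) → 0 H
  atom 4: C, bond orders sum to 2 (valence 4) → 2 H
  atom 5: C, bond orders sum to 4 (valence 4) → 0 H
  atom 6: O, bond orders sum to 2 (valence 2) → 0 H
  atom 7: C, bond orders sum to 2 (valence 4) → 2 H
  atom 8: C, bond orders sum to 2 (valence 4) → 2 H
  atom 9: C, bond orders sum to 2 (valence 4) → 2 H
  atom 10: C, bond orders sum to 2 (valence 4) → 2 H
  atom 11: C, bond orders sum to 4 (valence 4) → 0 H
  atom 12: N, bond orders sum to 3 (valence 3) → 0 H
  atom 13: C, bond orders sum to 3 (valence 4) → 1 H
  atom 14: C, bond orders sum to 3 (valence 4) → 1 H
  atom 15: Cl (halogen, monovalent) → 0 H
  atom 16: C, bond orders sum to 3 (valence 4) → 1 H
  atom 17: C, bond orders sum to 1 (valence 4) → 3 H
  atom 18: C, bond orders sum to 4 (valence 4) → 0 H
  atom 19: O, bond orders sum to 2 (valence 2) → 0 H
  atom 20: O, bond orders sum to 2 (valence 2) → 0 H
  atom 21: C, bond orders sum to 1 (valence 4) → 3 H
Total hydrogens: 20.

20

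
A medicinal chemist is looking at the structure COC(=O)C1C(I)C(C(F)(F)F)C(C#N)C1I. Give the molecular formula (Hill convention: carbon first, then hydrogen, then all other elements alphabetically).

C9H8F3I2NO2

Walk through each heavy atom and fill implicit hydrogens from standard valence (C 4, N 3, O 2, S 2, halogen 1):
  atom 1: C, bond orders sum to 1 (valence 4) → 3 H
  atom 2: O, bond orders sum to 2 (valence 2) → 0 H
  atom 3: C, bond orders sum to 4 (valence 4) → 0 H
  atom 4: O, bond orders sum to 2 (valence 2) → 0 H
  atom 5: C, bond orders sum to 3 (valence 4) → 1 H
  atom 6: C, bond orders sum to 3 (valence 4) → 1 H
  atom 7: I (halogen, monovalent) → 0 H
  atom 8: C, bond orders sum to 3 (valence 4) → 1 H
  atom 9: C, bond orders sum to 4 (valence 4) → 0 H
  atom 10: F (halogen, monovalent) → 0 H
  atom 11: F (halogen, monovalent) → 0 H
  atom 12: F (halogen, monovalent) → 0 H
  atom 13: C, bond orders sum to 3 (valence 4) → 1 H
  atom 14: C, bond orders sum to 4 (valence 4) → 0 H
  atom 15: N, bond orders sum to 3 (valence 3) → 0 H
  atom 16: C, bond orders sum to 3 (valence 4) → 1 H
  atom 17: I (halogen, monovalent) → 0 H
Totals → C:9, H:8, F:3, I:2, N:1, O:2.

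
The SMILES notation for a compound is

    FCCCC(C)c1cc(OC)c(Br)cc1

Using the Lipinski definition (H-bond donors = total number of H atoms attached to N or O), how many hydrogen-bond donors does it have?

Donors: find every N or O and count the H atoms it carries.
  atom 10 (O): bond orders sum to 2 → 0 H
Lipinski HBD = 0.

0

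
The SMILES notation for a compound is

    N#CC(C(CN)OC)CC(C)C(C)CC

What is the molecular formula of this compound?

Walk through each heavy atom and fill implicit hydrogens from standard valence (C 4, N 3, O 2, S 2, halogen 1):
  atom 1: N, bond orders sum to 3 (valence 3) → 0 H
  atom 2: C, bond orders sum to 4 (valence 4) → 0 H
  atom 3: C, bond orders sum to 3 (valence 4) → 1 H
  atom 4: C, bond orders sum to 3 (valence 4) → 1 H
  atom 5: C, bond orders sum to 2 (valence 4) → 2 H
  atom 6: N, bond orders sum to 1 (valence 3) → 2 H
  atom 7: O, bond orders sum to 2 (valence 2) → 0 H
  atom 8: C, bond orders sum to 1 (valence 4) → 3 H
  atom 9: C, bond orders sum to 2 (valence 4) → 2 H
  atom 10: C, bond orders sum to 3 (valence 4) → 1 H
  atom 11: C, bond orders sum to 1 (valence 4) → 3 H
  atom 12: C, bond orders sum to 3 (valence 4) → 1 H
  atom 13: C, bond orders sum to 1 (valence 4) → 3 H
  atom 14: C, bond orders sum to 2 (valence 4) → 2 H
  atom 15: C, bond orders sum to 1 (valence 4) → 3 H
Totals → C:12, H:24, N:2, O:1.
In Hill order: C12H24N2O.

C12H24N2O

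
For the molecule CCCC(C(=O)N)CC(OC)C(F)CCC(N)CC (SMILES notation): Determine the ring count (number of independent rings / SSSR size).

In SMILES, each pair of matching ring-closure digits denotes one ring-closing bond; the number of such bonds equals the number of independent rings.
Ring-closure bonds here: 0.

0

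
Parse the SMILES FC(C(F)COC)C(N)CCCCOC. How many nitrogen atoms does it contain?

Scan the SMILES for N atoms (remember two-letter symbols like Cl and Br are single atoms).
Nitrogen count: 1.

1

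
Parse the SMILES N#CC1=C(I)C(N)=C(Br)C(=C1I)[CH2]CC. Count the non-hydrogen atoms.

15

Every atom symbol written in the SMILES (organic subset) is one heavy atom; implicit H are not written.
Heavy atoms by element → Br:1, C:10, I:2, N:2.
Total: 15.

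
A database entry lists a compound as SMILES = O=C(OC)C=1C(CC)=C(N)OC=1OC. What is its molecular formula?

C9H13NO4

Walk through each heavy atom and fill implicit hydrogens from standard valence (C 4, N 3, O 2, S 2, halogen 1):
  atom 1: O, bond orders sum to 2 (valence 2) → 0 H
  atom 2: C, bond orders sum to 4 (valence 4) → 0 H
  atom 3: O, bond orders sum to 2 (valence 2) → 0 H
  atom 4: C, bond orders sum to 1 (valence 4) → 3 H
  atom 5: C, bond orders sum to 4 (valence 4) → 0 H
  atom 6: C, bond orders sum to 4 (valence 4) → 0 H
  atom 7: C, bond orders sum to 2 (valence 4) → 2 H
  atom 8: C, bond orders sum to 1 (valence 4) → 3 H
  atom 9: C, bond orders sum to 4 (valence 4) → 0 H
  atom 10: N, bond orders sum to 1 (valence 3) → 2 H
  atom 11: O, bond orders sum to 2 (valence 2) → 0 H
  atom 12: C, bond orders sum to 4 (valence 4) → 0 H
  atom 13: O, bond orders sum to 2 (valence 2) → 0 H
  atom 14: C, bond orders sum to 1 (valence 4) → 3 H
Totals → C:9, H:13, N:1, O:4.
In Hill order: C9H13NO4.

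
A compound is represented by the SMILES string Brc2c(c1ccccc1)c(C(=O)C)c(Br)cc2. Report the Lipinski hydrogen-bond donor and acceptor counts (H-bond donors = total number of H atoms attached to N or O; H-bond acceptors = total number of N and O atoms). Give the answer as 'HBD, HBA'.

Donors: find every N or O and count the H atoms it carries.
  atom 12 (O): bond orders sum to 2 → 0 H
Lipinski HBD = 0.
Acceptors: N atoms = 0, O atoms = 1 → HBA = 1.

0, 1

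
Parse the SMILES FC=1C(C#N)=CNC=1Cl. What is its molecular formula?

Walk through each heavy atom and fill implicit hydrogens from standard valence (C 4, N 3, O 2, S 2, halogen 1):
  atom 1: F (halogen, monovalent) → 0 H
  atom 2: C, bond orders sum to 4 (valence 4) → 0 H
  atom 3: C, bond orders sum to 4 (valence 4) → 0 H
  atom 4: C, bond orders sum to 4 (valence 4) → 0 H
  atom 5: N, bond orders sum to 3 (valence 3) → 0 H
  atom 6: C, bond orders sum to 3 (valence 4) → 1 H
  atom 7: N, bond orders sum to 2 (valence 3) → 1 H
  atom 8: C, bond orders sum to 4 (valence 4) → 0 H
  atom 9: Cl (halogen, monovalent) → 0 H
Totals → C:5, H:2, Cl:1, F:1, N:2.

C5H2ClFN2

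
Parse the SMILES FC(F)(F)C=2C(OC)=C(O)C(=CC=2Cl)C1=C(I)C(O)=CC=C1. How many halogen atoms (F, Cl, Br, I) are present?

Halogen atoms appear at heavy-atom positions 1, 3, 4, 14, 17 (1×Cl, 3×F, 1×I).
Other groups present: 1 ether, 2 hydroxyl.
Halogen count: 5.

5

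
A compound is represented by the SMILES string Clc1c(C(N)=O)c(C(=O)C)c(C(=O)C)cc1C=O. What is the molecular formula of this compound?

C12H10ClNO4

Walk through each heavy atom and fill implicit hydrogens from standard valence (C 4, N 3, O 2, S 2, halogen 1); for lowercase aromatic atoms, an aromatic c carries 1 H when it has two neighbours and 0 H with three, and aromatic n carries 0 H:
  atom 1: Cl (halogen, monovalent) → 0 H
  atom 2: aromatic c, 3 neighbours → 0 H
  atom 3: aromatic c, 3 neighbours → 0 H
  atom 4: C, bond orders sum to 4 (valence 4) → 0 H
  atom 5: N, bond orders sum to 1 (valence 3) → 2 H
  atom 6: O, bond orders sum to 2 (valence 2) → 0 H
  atom 7: aromatic c, 3 neighbours → 0 H
  atom 8: C, bond orders sum to 4 (valence 4) → 0 H
  atom 9: O, bond orders sum to 2 (valence 2) → 0 H
  atom 10: C, bond orders sum to 1 (valence 4) → 3 H
  atom 11: aromatic c, 3 neighbours → 0 H
  atom 12: C, bond orders sum to 4 (valence 4) → 0 H
  atom 13: O, bond orders sum to 2 (valence 2) → 0 H
  atom 14: C, bond orders sum to 1 (valence 4) → 3 H
  atom 15: aromatic c, 2 neighbours → 1 H
  atom 16: aromatic c, 3 neighbours → 0 H
  atom 17: C, bond orders sum to 3 (valence 4) → 1 H
  atom 18: O, bond orders sum to 2 (valence 2) → 0 H
Totals → C:12, H:10, Cl:1, N:1, O:4.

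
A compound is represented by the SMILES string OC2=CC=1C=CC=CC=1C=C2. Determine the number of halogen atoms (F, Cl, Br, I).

Scan the SMILES for the halogen motif — none present.
Groups that are present: 1 hydroxyl.

0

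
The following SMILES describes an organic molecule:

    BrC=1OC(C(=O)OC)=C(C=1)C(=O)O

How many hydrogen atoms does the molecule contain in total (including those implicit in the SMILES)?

Walk through each heavy atom and fill implicit hydrogens from standard valence (C 4, N 3, O 2, S 2, halogen 1):
  atom 1: Br (halogen, monovalent) → 0 H
  atom 2: C, bond orders sum to 4 (valence 4) → 0 H
  atom 3: O, bond orders sum to 2 (valence 2) → 0 H
  atom 4: C, bond orders sum to 4 (valence 4) → 0 H
  atom 5: C, bond orders sum to 4 (valence 4) → 0 H
  atom 6: O, bond orders sum to 2 (valence 2) → 0 H
  atom 7: O, bond orders sum to 2 (valence 2) → 0 H
  atom 8: C, bond orders sum to 1 (valence 4) → 3 H
  atom 9: C, bond orders sum to 4 (valence 4) → 0 H
  atom 10: C, bond orders sum to 3 (valence 4) → 1 H
  atom 11: C, bond orders sum to 4 (valence 4) → 0 H
  atom 12: O, bond orders sum to 2 (valence 2) → 0 H
  atom 13: O, bond orders sum to 1 (valence 2) → 1 H
Total hydrogens: 5.

5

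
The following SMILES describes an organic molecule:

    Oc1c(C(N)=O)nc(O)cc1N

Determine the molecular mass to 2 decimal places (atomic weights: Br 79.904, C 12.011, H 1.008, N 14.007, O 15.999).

First, the molecular formula is C6H7N3O3 (counting implicit H from valence).
  C: 6 × 12.011 = 72.066
  H: 7 × 1.008 = 7.056
  N: 3 × 14.007 = 42.021
  O: 3 × 15.999 = 47.997
Sum: 6×12.011 + 7×1.008 + 3×14.007 + 3×15.999 = 169.140 → 169.14 g/mol.

169.14 g/mol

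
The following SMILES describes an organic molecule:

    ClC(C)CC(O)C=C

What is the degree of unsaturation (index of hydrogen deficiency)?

1

Molecular formula: C6H11ClO.
DoU = (2C + 2 + N − H − X) / 2, where X is the halogen count and O/S are ignored.
    = (2·6 + 2 + 0 − 11 − 1) / 2 = 2 / 2 = 1.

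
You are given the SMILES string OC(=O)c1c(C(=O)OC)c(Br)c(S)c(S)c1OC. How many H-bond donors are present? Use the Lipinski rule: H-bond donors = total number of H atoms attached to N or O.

Donors: find every N or O and count the H atoms it carries.
  atom 1 (O): bond orders sum to 1 → 1 H
  atom 3 (O): bond orders sum to 2 → 0 H
  atom 7 (O): bond orders sum to 2 → 0 H
  atom 8 (O): bond orders sum to 2 → 0 H
  atom 17 (O): bond orders sum to 2 → 0 H
Lipinski HBD = 1.

1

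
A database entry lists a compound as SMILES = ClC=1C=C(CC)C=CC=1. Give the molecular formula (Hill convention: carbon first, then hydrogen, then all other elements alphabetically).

C8H9Cl

Walk through each heavy atom and fill implicit hydrogens from standard valence (C 4, N 3, O 2, S 2, halogen 1):
  atom 1: Cl (halogen, monovalent) → 0 H
  atom 2: C, bond orders sum to 4 (valence 4) → 0 H
  atom 3: C, bond orders sum to 3 (valence 4) → 1 H
  atom 4: C, bond orders sum to 4 (valence 4) → 0 H
  atom 5: C, bond orders sum to 2 (valence 4) → 2 H
  atom 6: C, bond orders sum to 1 (valence 4) → 3 H
  atom 7: C, bond orders sum to 3 (valence 4) → 1 H
  atom 8: C, bond orders sum to 3 (valence 4) → 1 H
  atom 9: C, bond orders sum to 3 (valence 4) → 1 H
Totals → C:8, H:9, Cl:1.
In Hill order: C8H9Cl.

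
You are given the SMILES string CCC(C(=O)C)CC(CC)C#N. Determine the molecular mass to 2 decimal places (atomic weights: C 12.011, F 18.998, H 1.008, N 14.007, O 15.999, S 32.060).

167.25 g/mol

First, the molecular formula is C10H17NO (counting implicit H from valence).
  C: 10 × 12.011 = 120.110
  H: 17 × 1.008 = 17.136
  N: 1 × 14.007 = 14.007
  O: 1 × 15.999 = 15.999
Sum: 10×12.011 + 17×1.008 + 1×14.007 + 1×15.999 = 167.252 → 167.25 g/mol.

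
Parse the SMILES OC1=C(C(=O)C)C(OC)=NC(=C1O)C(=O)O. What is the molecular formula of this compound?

Walk through each heavy atom and fill implicit hydrogens from standard valence (C 4, N 3, O 2, S 2, halogen 1):
  atom 1: O, bond orders sum to 1 (valence 2) → 1 H
  atom 2: C, bond orders sum to 4 (valence 4) → 0 H
  atom 3: C, bond orders sum to 4 (valence 4) → 0 H
  atom 4: C, bond orders sum to 4 (valence 4) → 0 H
  atom 5: O, bond orders sum to 2 (valence 2) → 0 H
  atom 6: C, bond orders sum to 1 (valence 4) → 3 H
  atom 7: C, bond orders sum to 4 (valence 4) → 0 H
  atom 8: O, bond orders sum to 2 (valence 2) → 0 H
  atom 9: C, bond orders sum to 1 (valence 4) → 3 H
  atom 10: N, bond orders sum to 3 (valence 3) → 0 H
  atom 11: C, bond orders sum to 4 (valence 4) → 0 H
  atom 12: C, bond orders sum to 4 (valence 4) → 0 H
  atom 13: O, bond orders sum to 1 (valence 2) → 1 H
  atom 14: C, bond orders sum to 4 (valence 4) → 0 H
  atom 15: O, bond orders sum to 2 (valence 2) → 0 H
  atom 16: O, bond orders sum to 1 (valence 2) → 1 H
Totals → C:9, H:9, N:1, O:6.
In Hill order: C9H9NO6.

C9H9NO6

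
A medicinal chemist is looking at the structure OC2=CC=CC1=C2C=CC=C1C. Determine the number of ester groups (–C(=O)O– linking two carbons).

Scan the SMILES for the ester motif — none present.
Groups that are present: 1 hydroxyl.

0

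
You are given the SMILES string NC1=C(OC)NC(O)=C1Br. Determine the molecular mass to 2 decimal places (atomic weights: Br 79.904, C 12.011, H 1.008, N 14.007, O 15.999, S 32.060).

First, the molecular formula is C5H7BrN2O2 (counting implicit H from valence).
  Br: 1 × 79.904 = 79.904
  C: 5 × 12.011 = 60.055
  H: 7 × 1.008 = 7.056
  N: 2 × 14.007 = 28.014
  O: 2 × 15.999 = 31.998
Sum: 1×79.904 + 5×12.011 + 7×1.008 + 2×14.007 + 2×15.999 = 207.027 → 207.03 g/mol.

207.03 g/mol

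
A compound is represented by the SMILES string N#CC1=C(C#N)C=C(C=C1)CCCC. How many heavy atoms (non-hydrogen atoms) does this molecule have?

Every atom symbol written in the SMILES (organic subset) is one heavy atom; implicit H are not written.
Heavy atoms by element → C:12, N:2.
Total: 14.

14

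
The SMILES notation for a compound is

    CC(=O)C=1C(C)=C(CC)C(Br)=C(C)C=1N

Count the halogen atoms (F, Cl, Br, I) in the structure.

1

Halogen atoms appear at heavy-atom position 11 (1×Br).
Other groups present: 1 ketone, 1 primary amine.
Halogen count: 1.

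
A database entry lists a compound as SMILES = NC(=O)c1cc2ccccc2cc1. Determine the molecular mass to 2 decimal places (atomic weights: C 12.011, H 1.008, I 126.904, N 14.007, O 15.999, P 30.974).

171.20 g/mol

First, the molecular formula is C11H9NO (counting implicit H from valence).
  C: 11 × 12.011 = 132.121
  H: 9 × 1.008 = 9.072
  N: 1 × 14.007 = 14.007
  O: 1 × 15.999 = 15.999
Sum: 11×12.011 + 9×1.008 + 1×14.007 + 1×15.999 = 171.199 → 171.20 g/mol.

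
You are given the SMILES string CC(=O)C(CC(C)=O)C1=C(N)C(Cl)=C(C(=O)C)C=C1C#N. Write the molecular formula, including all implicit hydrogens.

Walk through each heavy atom and fill implicit hydrogens from standard valence (C 4, N 3, O 2, S 2, halogen 1):
  atom 1: C, bond orders sum to 1 (valence 4) → 3 H
  atom 2: C, bond orders sum to 4 (valence 4) → 0 H
  atom 3: O, bond orders sum to 2 (valence 2) → 0 H
  atom 4: C, bond orders sum to 3 (valence 4) → 1 H
  atom 5: C, bond orders sum to 2 (valence 4) → 2 H
  atom 6: C, bond orders sum to 4 (valence 4) → 0 H
  atom 7: C, bond orders sum to 1 (valence 4) → 3 H
  atom 8: O, bond orders sum to 2 (valence 2) → 0 H
  atom 9: C, bond orders sum to 4 (valence 4) → 0 H
  atom 10: C, bond orders sum to 4 (valence 4) → 0 H
  atom 11: N, bond orders sum to 1 (valence 3) → 2 H
  atom 12: C, bond orders sum to 4 (valence 4) → 0 H
  atom 13: Cl (halogen, monovalent) → 0 H
  atom 14: C, bond orders sum to 4 (valence 4) → 0 H
  atom 15: C, bond orders sum to 4 (valence 4) → 0 H
  atom 16: O, bond orders sum to 2 (valence 2) → 0 H
  atom 17: C, bond orders sum to 1 (valence 4) → 3 H
  atom 18: C, bond orders sum to 3 (valence 4) → 1 H
  atom 19: C, bond orders sum to 4 (valence 4) → 0 H
  atom 20: C, bond orders sum to 4 (valence 4) → 0 H
  atom 21: N, bond orders sum to 3 (valence 3) → 0 H
Totals → C:15, H:15, Cl:1, N:2, O:3.
In Hill order: C15H15ClN2O3.

C15H15ClN2O3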